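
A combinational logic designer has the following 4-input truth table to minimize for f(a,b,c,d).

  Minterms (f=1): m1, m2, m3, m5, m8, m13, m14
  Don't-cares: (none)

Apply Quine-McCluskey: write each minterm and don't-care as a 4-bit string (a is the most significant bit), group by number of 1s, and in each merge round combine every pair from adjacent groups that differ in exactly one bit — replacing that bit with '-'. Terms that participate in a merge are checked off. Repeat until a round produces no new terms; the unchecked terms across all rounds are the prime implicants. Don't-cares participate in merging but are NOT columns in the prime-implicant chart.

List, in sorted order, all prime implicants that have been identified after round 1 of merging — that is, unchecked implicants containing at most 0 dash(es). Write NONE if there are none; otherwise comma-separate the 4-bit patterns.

Round 0: 0001✓ 0010✓ 0011✓ 0101✓ 1000 1101✓ 1110
Round 1: -101 0-01 00-1 001-
PIs = {-101, 0-01, 00-1, 001-, 1000, 1110}

1000, 1110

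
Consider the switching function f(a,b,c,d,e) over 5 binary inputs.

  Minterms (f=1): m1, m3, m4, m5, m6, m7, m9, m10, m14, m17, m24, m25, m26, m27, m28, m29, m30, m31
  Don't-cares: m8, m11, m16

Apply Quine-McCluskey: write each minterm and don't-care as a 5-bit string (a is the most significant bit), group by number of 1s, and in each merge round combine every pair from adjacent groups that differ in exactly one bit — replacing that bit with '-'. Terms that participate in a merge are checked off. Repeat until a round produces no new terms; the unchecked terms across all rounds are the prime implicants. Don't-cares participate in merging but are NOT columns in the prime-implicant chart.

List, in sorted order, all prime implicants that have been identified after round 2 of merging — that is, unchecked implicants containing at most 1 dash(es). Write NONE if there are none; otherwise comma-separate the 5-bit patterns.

0-110

Round 0: 00001✓ 00011✓ 00100✓ 00101✓ 00110✓ 00111✓ 01000✓ 01001✓ 01010✓ 01011✓ 01110✓ 10000✓ 10001✓ 11000✓ 11001✓ 11010✓ 11011✓ 11100✓ 11101✓ 11110✓ 11111✓
Round 1: -0001✓ -1000✓ -1001✓ -1010✓ -1011✓ -1110✓ 0-001✓ 0-011✓ 0-110 00-01✓ 00-11✓ 000-1✓ 001-0✓ 001-1✓ 0010-✓ 0011-✓ 01-10✓ 010-0✓ 010-1✓ 0100-✓ 0101-✓ 1-000✓ 1-001✓ 1000-✓ 11-00✓ 11-01✓ 11-10✓ 11-11✓ 110-0✓ 110-1✓ 1100-✓ 1101-✓ 111-0✓ 111-1✓ 1110-✓ 1111-✓
Round 2: --001 -1-10 -10-0✓ -10-1✓ -100-✓ -101-✓ 0-0-1 00--1 001-- 010--✓ 1-00- 11--0✓ 11--1✓ 11-0-✓ 11-1-✓ 110--✓ 111--✓
Round 3: -10-- 11---
PIs = {--001, -1-10, -10--, 0-0-1, 0-110, 00--1, 001--, 1-00-, 11---}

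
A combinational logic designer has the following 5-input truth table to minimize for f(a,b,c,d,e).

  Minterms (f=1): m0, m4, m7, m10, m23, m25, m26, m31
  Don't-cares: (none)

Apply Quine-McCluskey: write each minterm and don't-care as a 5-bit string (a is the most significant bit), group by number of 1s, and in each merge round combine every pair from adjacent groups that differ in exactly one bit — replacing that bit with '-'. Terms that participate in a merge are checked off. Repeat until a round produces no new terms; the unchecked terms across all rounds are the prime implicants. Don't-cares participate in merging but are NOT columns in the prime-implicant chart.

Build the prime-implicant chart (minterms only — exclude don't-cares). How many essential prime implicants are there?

5

[col 0] 00000*, 00100*, 00111*, 01010*, 10111*, 11001, 11010*, 11111*
[col 1] -0111, -1010, 00-00, 1-111
Prime implicants: -0111, -1010, 00-00, 1-111, 11001
PI chart (minterm → PIs covering it):
  0 | 00-00  (sole → essential)
  4 | 00-00  (sole → essential)
  7 | -0111  (sole → essential)
  10 | -1010  (sole → essential)
  23 | -0111,1-111
  25 | 11001  (sole → essential)
  26 | -1010  (sole → essential)
  31 | 1-111  (sole → essential)
Essential prime implicants: -0111, -1010, 00-00, 1-111, 11001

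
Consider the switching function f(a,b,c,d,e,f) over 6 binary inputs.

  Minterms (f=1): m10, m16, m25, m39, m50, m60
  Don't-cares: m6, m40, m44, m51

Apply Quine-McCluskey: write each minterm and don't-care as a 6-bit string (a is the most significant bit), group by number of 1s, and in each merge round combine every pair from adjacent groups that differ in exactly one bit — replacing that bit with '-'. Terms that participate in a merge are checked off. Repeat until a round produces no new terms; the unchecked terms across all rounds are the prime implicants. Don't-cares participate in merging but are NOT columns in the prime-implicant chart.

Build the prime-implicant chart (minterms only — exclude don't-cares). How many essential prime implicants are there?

size-2^0 implicants → 000110  001010  010000  011001  100111  101000(✓)  101100(✓)  110010(✓)  110011(✓)  111100(✓)
size-2^1 implicants → 1-1100  101-00  11001-
Unchecked terms (primes): 000110, 001010, 010000, 011001, 1-1100, 100111, 101-00, 11001-
Minterm coverage:
  m10 ⊆ 001010 [E]
  m16 ⊆ 010000 [E]
  m25 ⊆ 011001 [E]
  m39 ⊆ 100111 [E]
  m50 ⊆ 11001- [E]
  m60 ⊆ 1-1100 [E]
E = {001010, 010000, 011001, 1-1100, 100111, 11001-}

6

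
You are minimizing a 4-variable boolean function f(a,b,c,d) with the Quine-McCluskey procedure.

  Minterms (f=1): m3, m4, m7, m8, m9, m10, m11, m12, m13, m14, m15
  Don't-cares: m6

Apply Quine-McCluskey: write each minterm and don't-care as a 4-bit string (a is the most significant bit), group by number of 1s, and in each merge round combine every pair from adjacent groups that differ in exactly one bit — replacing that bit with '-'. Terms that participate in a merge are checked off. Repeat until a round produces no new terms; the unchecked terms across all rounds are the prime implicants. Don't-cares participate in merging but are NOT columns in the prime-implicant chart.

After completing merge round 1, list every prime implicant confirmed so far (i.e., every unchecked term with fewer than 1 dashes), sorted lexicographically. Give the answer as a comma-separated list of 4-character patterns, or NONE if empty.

NONE

[col 0] 0011*, 0100*, 0110*, 0111*, 1000*, 1001*, 1010*, 1011*, 1100*, 1101*, 1110*, 1111*
[col 1] -011*, -100*, -110*, -111*, 0-11*, 01-0*, 011-*, 1-00*, 1-01*, 1-10*, 1-11*, 10-0*, 10-1*, 100-*, 101-*, 11-0*, 11-1*, 110-*, 111-*
[col 2] --11, -1-0, -11-, 1--0*, 1--1*, 1-0-*, 1-1-*, 10--*, 11--*
[col 3] 1---
Prime implicants: --11, -1-0, -11-, 1---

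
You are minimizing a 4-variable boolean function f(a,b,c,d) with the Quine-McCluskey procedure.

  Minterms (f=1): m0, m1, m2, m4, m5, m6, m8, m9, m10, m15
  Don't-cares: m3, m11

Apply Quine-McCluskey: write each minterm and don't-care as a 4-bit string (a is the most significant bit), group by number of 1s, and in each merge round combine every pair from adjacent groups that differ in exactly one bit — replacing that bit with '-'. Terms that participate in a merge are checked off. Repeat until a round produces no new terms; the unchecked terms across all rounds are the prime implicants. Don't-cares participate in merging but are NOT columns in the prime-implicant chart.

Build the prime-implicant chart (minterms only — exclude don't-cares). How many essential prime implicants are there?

4

[col 0] 0000*, 0001*, 0010*, 0011*, 0100*, 0101*, 0110*, 1000*, 1001*, 1010*, 1011*, 1111*
[col 1] -000*, -001*, -010*, -011*, 0-00*, 0-01*, 0-10*, 00-0*, 00-1*, 000-*, 001-*, 01-0*, 010-*, 1-11, 10-0*, 10-1*, 100-*, 101-*
[col 2] -0-0*, -0-1*, -00-*, -01-*, 0--0, 0-0-, 00--*, 10--*
[col 3] -0--
Prime implicants: -0--, 0--0, 0-0-, 1-11
PI chart (minterm → PIs covering it):
  0 | -0--,0--0,0-0-
  1 | -0--,0-0-
  2 | -0--,0--0
  4 | 0--0,0-0-
  5 | 0-0-  (sole → essential)
  6 | 0--0  (sole → essential)
  8 | -0--  (sole → essential)
  9 | -0--  (sole → essential)
  10 | -0--  (sole → essential)
  15 | 1-11  (sole → essential)
Essential prime implicants: -0--, 0--0, 0-0-, 1-11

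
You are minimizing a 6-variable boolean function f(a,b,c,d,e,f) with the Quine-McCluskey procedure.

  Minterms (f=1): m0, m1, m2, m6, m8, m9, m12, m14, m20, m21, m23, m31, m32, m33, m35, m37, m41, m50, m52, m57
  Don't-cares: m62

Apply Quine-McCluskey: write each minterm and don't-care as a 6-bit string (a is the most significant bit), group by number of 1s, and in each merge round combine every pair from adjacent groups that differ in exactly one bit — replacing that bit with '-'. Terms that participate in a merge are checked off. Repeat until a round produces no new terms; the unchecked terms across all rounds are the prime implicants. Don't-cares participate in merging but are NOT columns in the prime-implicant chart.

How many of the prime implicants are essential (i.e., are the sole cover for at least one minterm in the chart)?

[col 0] 000000*, 000001*, 000010*, 000110*, 001000*, 001001*, 001100*, 001110*, 010100*, 010101*, 010111*, 011111*, 100000*, 100001*, 100011*, 100101*, 101001*, 110010, 110100*, 111001*, 111110
[col 1] -00000*, -00001*, -01001*, -10100, 00-000*, 00-001*, 00-110, 000-10, 0000-0, 00000-*, 001-00, 00100-*, 0011-0, 01-111, 0101-1, 01010-, 1-1001, 10-001*, 100-01, 1000-1, 10000-*
[col 2] -0-001, -0000-, 00-00-
Prime implicants: -0-001, -0000-, -10100, 00-00-, 00-110, 000-10, 0000-0, 001-00, 0011-0, 01-111, 0101-1, 01010-, 1-1001, 100-01, 1000-1, 110010, 111110
PI chart (minterm → PIs covering it):
  0 | -0000-,00-00-,0000-0
  1 | -0-001,-0000-,00-00-
  2 | 000-10,0000-0
  6 | 00-110,000-10
  8 | 00-00-,001-00
  9 | -0-001,00-00-
  12 | 001-00,0011-0
  14 | 00-110,0011-0
  20 | -10100,01010-
  21 | 0101-1,01010-
  23 | 01-111,0101-1
  31 | 01-111  (sole → essential)
  32 | -0000-  (sole → essential)
  33 | -0-001,-0000-,100-01,1000-1
  35 | 1000-1  (sole → essential)
  37 | 100-01  (sole → essential)
  41 | -0-001,1-1001
  50 | 110010  (sole → essential)
  52 | -10100  (sole → essential)
  57 | 1-1001  (sole → essential)
Essential prime implicants: -0000-, -10100, 01-111, 1-1001, 100-01, 1000-1, 110010

7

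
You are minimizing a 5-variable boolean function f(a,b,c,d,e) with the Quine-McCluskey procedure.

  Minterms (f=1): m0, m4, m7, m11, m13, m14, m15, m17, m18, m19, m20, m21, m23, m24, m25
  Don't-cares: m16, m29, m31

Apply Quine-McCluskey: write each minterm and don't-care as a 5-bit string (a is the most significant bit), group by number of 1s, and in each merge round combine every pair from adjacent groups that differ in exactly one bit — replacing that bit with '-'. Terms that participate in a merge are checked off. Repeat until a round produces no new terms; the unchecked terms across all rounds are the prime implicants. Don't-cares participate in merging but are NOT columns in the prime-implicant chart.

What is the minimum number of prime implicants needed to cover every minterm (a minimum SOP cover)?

8

Round 0: 00000✓ 00100✓ 00111✓ 01011✓ 01101✓ 01110✓ 01111✓ 10000✓ 10001✓ 10010✓ 10011✓ 10100✓ 10101✓ 10111✓ 11000✓ 11001✓ 11101✓ 11111✓
Round 1: -0000✓ -0100✓ -0111✓ -1101✓ -1111✓ 0-111✓ 00-00✓ 01-11 011-1✓ 0111- 1-000✓ 1-001✓ 1-101✓ 1-111✓ 10-00✓ 10-01✓ 10-11✓ 100-0✓ 100-1✓ 1000-✓ 1001-✓ 101-1✓ 1010-✓ 11-01✓ 1100-✓ 111-1✓
Round 2: --111 -0-00 -11-1 1--01 1-00- 1-1-1 10--1 10-0- 100--
PIs = {--111, -0-00, -11-1, 01-11, 0111-, 1--01, 1-00-, 1-1-1, 10--1, 10-0-, 100--}
Coverage chart:
  m0: -0-00 ←essential
  m4: -0-00 ←essential
  m7: --111 ←essential
  m11: 01-11 ←essential
  m13: -11-1 ←essential
  m14: 0111- ←essential
  m15: --111,-11-1,01-11,0111-
  m17: 1--01,1-00-,10--1,10-0-,100--
  m18: 100-- ←essential
  m19: 10--1,100--
  m20: -0-00,10-0-
  m21: 1--01,1-1-1,10--1,10-0-
  m23: --111,1-1-1,10--1
  m24: 1-00- ←essential
  m25: 1--01,1-00-
Essential: --111, -0-00, -11-1, 01-11, 0111-, 1-00-, 100--
Petrick residual → 1--01
Min cover (8 terms): cde + b'd'e' + bce + a'bde + a'bcd + ad'e + ac'd' + ab'c'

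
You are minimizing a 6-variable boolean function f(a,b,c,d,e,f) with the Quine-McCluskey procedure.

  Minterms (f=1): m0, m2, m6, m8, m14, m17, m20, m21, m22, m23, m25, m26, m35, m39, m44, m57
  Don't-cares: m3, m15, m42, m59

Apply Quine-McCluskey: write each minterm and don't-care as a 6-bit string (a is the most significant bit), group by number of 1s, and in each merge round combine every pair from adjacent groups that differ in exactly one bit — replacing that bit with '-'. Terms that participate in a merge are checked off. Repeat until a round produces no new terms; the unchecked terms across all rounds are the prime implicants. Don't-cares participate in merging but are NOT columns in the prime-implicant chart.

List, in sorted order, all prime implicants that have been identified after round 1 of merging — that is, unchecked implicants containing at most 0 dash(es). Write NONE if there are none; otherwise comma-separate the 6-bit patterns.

011010, 101010, 101100

[col 0] 000000*, 000010*, 000011*, 000110*, 001000*, 001110*, 001111*, 010001*, 010100*, 010101*, 010110*, 010111*, 011001*, 011010, 100011*, 100111*, 101010, 101100, 111001*, 111011*
[col 1] -00011, -11001, 0-0110, 00-000, 00-110, 000-10, 0000-0, 00001-, 00111-, 01-001, 010-01, 0101-0*, 0101-1*, 01010-*, 01011-*, 100-11, 1110-1
[col 2] 0101--
Prime implicants: -00011, -11001, 0-0110, 00-000, 00-110, 000-10, 0000-0, 00001-, 00111-, 01-001, 010-01, 0101--, 011010, 100-11, 101010, 101100, 1110-1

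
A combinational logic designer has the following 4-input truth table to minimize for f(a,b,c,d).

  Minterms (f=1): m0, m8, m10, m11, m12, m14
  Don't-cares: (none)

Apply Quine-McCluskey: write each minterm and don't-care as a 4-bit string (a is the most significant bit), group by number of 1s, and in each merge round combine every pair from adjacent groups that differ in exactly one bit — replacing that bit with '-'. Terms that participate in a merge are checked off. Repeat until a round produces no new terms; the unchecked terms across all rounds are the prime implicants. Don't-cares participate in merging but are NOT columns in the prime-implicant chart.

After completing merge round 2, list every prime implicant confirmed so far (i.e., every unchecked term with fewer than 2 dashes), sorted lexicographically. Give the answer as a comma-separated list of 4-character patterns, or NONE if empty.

size-2^0 implicants → 0000(✓)  1000(✓)  1010(✓)  1011(✓)  1100(✓)  1110(✓)
size-2^1 implicants → -000  1-00(✓)  1-10(✓)  10-0(✓)  101-  11-0(✓)
size-2^2 implicants → 1--0
Unchecked terms (primes): -000, 1--0, 101-

-000, 101-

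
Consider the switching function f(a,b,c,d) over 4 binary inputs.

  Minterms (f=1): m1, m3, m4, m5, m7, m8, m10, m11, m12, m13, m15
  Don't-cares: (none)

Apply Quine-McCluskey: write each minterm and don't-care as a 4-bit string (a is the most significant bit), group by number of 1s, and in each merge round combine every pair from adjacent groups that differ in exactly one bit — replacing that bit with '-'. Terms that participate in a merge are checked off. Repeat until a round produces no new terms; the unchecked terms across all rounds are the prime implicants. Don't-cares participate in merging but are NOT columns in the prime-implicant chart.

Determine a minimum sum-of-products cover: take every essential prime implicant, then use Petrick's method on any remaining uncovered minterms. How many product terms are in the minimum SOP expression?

[col 0] 0001*, 0011*, 0100*, 0101*, 0111*, 1000*, 1010*, 1011*, 1100*, 1101*, 1111*
[col 1] -011*, -100*, -101*, -111*, 0-01*, 0-11*, 00-1*, 01-1*, 010-*, 1-00, 1-11*, 10-0, 101-, 11-1*, 110-*
[col 2] --11, -1-1, -10-, 0--1
Prime implicants: --11, -1-1, -10-, 0--1, 1-00, 10-0, 101-
PI chart (minterm → PIs covering it):
  1 | 0--1  (sole → essential)
  3 | --11,0--1
  4 | -10-  (sole → essential)
  5 | -1-1,-10-,0--1
  7 | --11,-1-1,0--1
  8 | 1-00,10-0
  10 | 10-0,101-
  11 | --11,101-
  12 | -10-,1-00
  13 | -1-1,-10-
  15 | --11,-1-1
Essential prime implicants: -10-, 0--1
Petrick residual → --11, 10-0
Minimum SOP uses 4 PIs: cd + bc' + a'd + ab'd'

4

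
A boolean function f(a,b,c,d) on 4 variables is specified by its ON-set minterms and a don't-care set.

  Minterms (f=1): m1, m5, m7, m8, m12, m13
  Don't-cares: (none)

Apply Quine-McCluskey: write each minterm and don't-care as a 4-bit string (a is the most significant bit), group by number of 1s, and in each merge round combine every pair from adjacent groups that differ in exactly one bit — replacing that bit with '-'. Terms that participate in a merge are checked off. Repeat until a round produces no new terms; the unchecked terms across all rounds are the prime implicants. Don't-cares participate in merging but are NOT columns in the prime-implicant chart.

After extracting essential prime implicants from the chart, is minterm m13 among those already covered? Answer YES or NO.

size-2^0 implicants → 0001(✓)  0101(✓)  0111(✓)  1000(✓)  1100(✓)  1101(✓)
size-2^1 implicants → -101  0-01  01-1  1-00  110-
Unchecked terms (primes): -101, 0-01, 01-1, 1-00, 110-
Minterm coverage:
  m1 ⊆ 0-01 [E]
  m5 ⊆ -101,0-01,01-1
  m7 ⊆ 01-1 [E]
  m8 ⊆ 1-00 [E]
  m12 ⊆ 1-00,110-
  m13 ⊆ -101,110-
E = {0-01, 01-1, 1-00}

NO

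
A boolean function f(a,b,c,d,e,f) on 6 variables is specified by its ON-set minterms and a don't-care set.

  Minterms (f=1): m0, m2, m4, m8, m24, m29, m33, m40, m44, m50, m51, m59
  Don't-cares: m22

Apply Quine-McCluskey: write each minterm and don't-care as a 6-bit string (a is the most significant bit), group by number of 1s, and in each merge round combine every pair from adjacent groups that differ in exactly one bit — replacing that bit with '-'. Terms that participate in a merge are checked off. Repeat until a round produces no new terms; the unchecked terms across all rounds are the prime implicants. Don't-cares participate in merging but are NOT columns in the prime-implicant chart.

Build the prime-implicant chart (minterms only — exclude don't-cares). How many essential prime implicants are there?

Round 0: 000000✓ 000010✓ 000100✓ 001000✓ 010110 011000✓ 011101 100001 101000✓ 101100✓ 110010✓ 110011✓ 111011✓
Round 1: -01000 0-1000 00-000 000-00 0000-0 101-00 11-011 11001-
PIs = {-01000, 0-1000, 00-000, 000-00, 0000-0, 010110, 011101, 100001, 101-00, 11-011, 11001-}
Coverage chart:
  m0: 00-000,000-00,0000-0
  m2: 0000-0 ←essential
  m4: 000-00 ←essential
  m8: -01000,0-1000,00-000
  m24: 0-1000 ←essential
  m29: 011101 ←essential
  m33: 100001 ←essential
  m40: -01000,101-00
  m44: 101-00 ←essential
  m50: 11001- ←essential
  m51: 11-011,11001-
  m59: 11-011 ←essential
Essential: 0-1000, 000-00, 0000-0, 011101, 100001, 101-00, 11-011, 11001-

8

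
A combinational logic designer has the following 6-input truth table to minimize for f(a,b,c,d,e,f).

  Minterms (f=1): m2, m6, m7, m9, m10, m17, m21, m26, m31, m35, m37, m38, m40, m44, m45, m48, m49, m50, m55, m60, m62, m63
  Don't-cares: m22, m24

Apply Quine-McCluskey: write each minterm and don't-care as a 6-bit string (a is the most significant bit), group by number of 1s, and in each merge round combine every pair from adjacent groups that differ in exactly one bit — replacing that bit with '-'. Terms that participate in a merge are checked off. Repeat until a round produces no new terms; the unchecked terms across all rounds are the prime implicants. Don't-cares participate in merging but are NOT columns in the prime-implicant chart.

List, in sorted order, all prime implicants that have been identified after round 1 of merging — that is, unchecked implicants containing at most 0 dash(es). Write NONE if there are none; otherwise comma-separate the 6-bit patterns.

001001, 100011

Round 0: 000010✓ 000110✓ 000111✓ 001001 001010✓ 010001✓ 010101✓ 010110✓ 011000✓ 011010✓ 011111✓ 100011 100101✓ 100110✓ 101000✓ 101100✓ 101101✓ 110000✓ 110001✓ 110010✓ 110111✓ 111100✓ 111110✓ 111111✓
Round 1: -00110 -10001 -11111 0-0110 0-1010 00-010 000-10 00011- 010-01 0110-0 1-1100 10-101 101-00 10110- 11-111 1100-0 11000- 1111-0 11111-
PIs = {-00110, -10001, -11111, 0-0110, 0-1010, 00-010, 000-10, 00011-, 001001, 010-01, 0110-0, 1-1100, 10-101, 100011, 101-00, 10110-, 11-111, 1100-0, 11000-, 1111-0, 11111-}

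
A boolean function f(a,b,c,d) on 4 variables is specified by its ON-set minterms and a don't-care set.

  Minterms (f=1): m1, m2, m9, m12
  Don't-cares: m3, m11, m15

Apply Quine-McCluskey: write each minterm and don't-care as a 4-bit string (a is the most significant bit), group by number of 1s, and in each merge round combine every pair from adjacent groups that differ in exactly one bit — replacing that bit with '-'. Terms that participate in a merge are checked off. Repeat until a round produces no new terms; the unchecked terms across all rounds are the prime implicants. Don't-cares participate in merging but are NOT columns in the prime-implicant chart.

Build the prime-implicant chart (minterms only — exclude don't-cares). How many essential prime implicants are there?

3

[col 0] 0001*, 0010*, 0011*, 1001*, 1011*, 1100, 1111*
[col 1] -001*, -011*, 00-1*, 001-, 1-11, 10-1*
[col 2] -0-1
Prime implicants: -0-1, 001-, 1-11, 1100
PI chart (minterm → PIs covering it):
  1 | -0-1  (sole → essential)
  2 | 001-  (sole → essential)
  9 | -0-1  (sole → essential)
  12 | 1100  (sole → essential)
Essential prime implicants: -0-1, 001-, 1100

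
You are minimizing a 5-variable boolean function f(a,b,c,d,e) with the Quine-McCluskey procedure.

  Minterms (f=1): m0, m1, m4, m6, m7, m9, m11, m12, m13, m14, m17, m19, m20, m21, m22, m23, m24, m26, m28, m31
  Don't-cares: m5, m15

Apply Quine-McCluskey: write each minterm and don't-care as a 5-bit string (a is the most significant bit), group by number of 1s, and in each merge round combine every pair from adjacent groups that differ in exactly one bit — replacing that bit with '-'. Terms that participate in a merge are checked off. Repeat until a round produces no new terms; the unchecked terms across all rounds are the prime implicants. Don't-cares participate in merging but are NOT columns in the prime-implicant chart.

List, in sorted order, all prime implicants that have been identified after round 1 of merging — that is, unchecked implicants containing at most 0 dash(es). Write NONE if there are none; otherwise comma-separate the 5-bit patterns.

Round 0: 00000✓ 00001✓ 00100✓ 00101✓ 00110✓ 00111✓ 01001✓ 01011✓ 01100✓ 01101✓ 01110✓ 01111✓ 10001✓ 10011✓ 10100✓ 10101✓ 10110✓ 10111✓ 11000✓ 11010✓ 11100✓ 11111✓
Round 1: -0001✓ -0100✓ -0101✓ -0110✓ -0111✓ -1100✓ -1111✓ 0-001✓ 0-100✓ 0-101✓ 0-110✓ 0-111✓ 00-00✓ 00-01✓ 0000-✓ 001-0✓ 001-1✓ 0010-✓ 0011-✓ 01-01✓ 01-11✓ 010-1✓ 011-0✓ 011-1✓ 0110-✓ 0111-✓ 1-100✓ 1-111✓ 10-01✓ 10-11✓ 100-1✓ 101-0✓ 101-1✓ 1010-✓ 1011-✓ 11-00 110-0
Round 2: --100 --111 -0-01 -01-0✓ -01-1✓ -010-✓ -011-✓ 0--01 0-1-0✓ 0-1-1✓ 0-10-✓ 0-11-✓ 00-0- 001--✓ 01--1 011--✓ 10--1 101--✓
Round 3: -01-- 0-1--
PIs = {--100, --111, -0-01, -01--, 0--01, 0-1--, 00-0-, 01--1, 10--1, 11-00, 110-0}

NONE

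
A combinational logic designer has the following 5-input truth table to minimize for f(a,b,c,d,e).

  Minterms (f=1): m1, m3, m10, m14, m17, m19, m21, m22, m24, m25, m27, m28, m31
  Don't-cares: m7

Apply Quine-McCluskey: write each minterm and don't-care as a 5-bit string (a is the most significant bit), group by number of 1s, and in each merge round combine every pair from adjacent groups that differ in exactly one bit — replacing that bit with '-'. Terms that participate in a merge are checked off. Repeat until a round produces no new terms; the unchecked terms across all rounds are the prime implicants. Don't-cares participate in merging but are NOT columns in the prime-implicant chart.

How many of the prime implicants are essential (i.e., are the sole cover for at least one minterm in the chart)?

size-2^0 implicants → 00001(✓)  00011(✓)  00111(✓)  01010(✓)  01110(✓)  10001(✓)  10011(✓)  10101(✓)  10110  11000(✓)  11001(✓)  11011(✓)  11100(✓)  11111(✓)
size-2^1 implicants → -0001(✓)  -0011(✓)  00-11  000-1(✓)  01-10  1-001(✓)  1-011(✓)  10-01  100-1(✓)  11-00  11-11  110-1(✓)  1100-
size-2^2 implicants → -00-1  1-0-1
Unchecked terms (primes): -00-1, 00-11, 01-10, 1-0-1, 10-01, 10110, 11-00, 11-11, 1100-
Minterm coverage:
  m1 ⊆ -00-1 [E]
  m3 ⊆ -00-1,00-11
  m10 ⊆ 01-10 [E]
  m14 ⊆ 01-10 [E]
  m17 ⊆ -00-1,1-0-1,10-01
  m19 ⊆ -00-1,1-0-1
  m21 ⊆ 10-01 [E]
  m22 ⊆ 10110 [E]
  m24 ⊆ 11-00,1100-
  m25 ⊆ 1-0-1,1100-
  m27 ⊆ 1-0-1,11-11
  m28 ⊆ 11-00 [E]
  m31 ⊆ 11-11 [E]
E = {-00-1, 01-10, 10-01, 10110, 11-00, 11-11}

6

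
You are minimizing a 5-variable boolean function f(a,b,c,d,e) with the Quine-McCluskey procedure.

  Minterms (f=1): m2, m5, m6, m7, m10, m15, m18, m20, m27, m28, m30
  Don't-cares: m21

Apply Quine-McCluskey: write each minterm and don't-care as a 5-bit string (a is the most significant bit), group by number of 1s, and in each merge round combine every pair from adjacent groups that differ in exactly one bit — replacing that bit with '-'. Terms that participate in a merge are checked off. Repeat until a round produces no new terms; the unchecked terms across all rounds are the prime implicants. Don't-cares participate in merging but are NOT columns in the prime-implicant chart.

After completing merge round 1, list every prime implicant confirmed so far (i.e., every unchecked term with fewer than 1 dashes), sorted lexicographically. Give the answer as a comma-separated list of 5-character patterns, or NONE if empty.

size-2^0 implicants → 00010(✓)  00101(✓)  00110(✓)  00111(✓)  01010(✓)  01111(✓)  10010(✓)  10100(✓)  10101(✓)  11011  11100(✓)  11110(✓)
size-2^1 implicants → -0010  -0101  0-010  0-111  00-10  001-1  0011-  1-100  1010-  111-0
Unchecked terms (primes): -0010, -0101, 0-010, 0-111, 00-10, 001-1, 0011-, 1-100, 1010-, 11011, 111-0

11011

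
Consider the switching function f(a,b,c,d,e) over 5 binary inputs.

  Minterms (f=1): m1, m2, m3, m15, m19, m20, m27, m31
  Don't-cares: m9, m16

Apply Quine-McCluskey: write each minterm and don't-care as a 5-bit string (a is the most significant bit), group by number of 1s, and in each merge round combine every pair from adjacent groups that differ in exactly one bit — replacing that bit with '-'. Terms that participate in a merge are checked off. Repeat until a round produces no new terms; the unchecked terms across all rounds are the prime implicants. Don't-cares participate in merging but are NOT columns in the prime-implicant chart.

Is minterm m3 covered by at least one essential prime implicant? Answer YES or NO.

YES

Round 0: 00001✓ 00010✓ 00011✓ 01001✓ 01111✓ 10000✓ 10011✓ 10100✓ 11011✓ 11111✓
Round 1: -0011 -1111 0-001 000-1 0001- 1-011 10-00 11-11
PIs = {-0011, -1111, 0-001, 000-1, 0001-, 1-011, 10-00, 11-11}
Coverage chart:
  m1: 0-001,000-1
  m2: 0001- ←essential
  m3: -0011,000-1,0001-
  m15: -1111 ←essential
  m19: -0011,1-011
  m20: 10-00 ←essential
  m27: 1-011,11-11
  m31: -1111,11-11
Essential: -1111, 0001-, 10-00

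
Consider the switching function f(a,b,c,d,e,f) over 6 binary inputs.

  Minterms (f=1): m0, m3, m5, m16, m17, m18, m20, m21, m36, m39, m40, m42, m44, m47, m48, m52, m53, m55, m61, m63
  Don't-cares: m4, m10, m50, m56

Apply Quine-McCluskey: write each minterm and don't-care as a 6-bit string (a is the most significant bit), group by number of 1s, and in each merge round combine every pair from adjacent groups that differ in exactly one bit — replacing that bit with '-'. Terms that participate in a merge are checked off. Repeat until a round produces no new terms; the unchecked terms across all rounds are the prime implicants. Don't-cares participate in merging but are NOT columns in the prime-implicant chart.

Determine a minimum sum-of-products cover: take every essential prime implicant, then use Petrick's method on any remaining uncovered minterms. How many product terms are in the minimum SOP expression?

10

Round 0: 000000✓ 000011 000100✓ 000101✓ 001010✓ 010000✓ 010001✓ 010010✓ 010100✓ 010101✓ 100100✓ 100111✓ 101000✓ 101010✓ 101100✓ 101111✓ 110000✓ 110010✓ 110100✓ 110101✓ 110111✓ 111000✓ 111101✓ 111111✓
Round 1: -00100✓ -01010 -10000✓ -10010✓ -10100✓ -10101✓ 0-0000✓ 0-0100✓ 0-0101✓ 000-00✓ 00010-✓ 010-00✓ 010-01✓ 0100-0✓ 01000-✓ 01010-✓ 1-0100✓ 1-0111✓ 1-1000 1-1111✓ 10-100 10-111✓ 101-00 1010-0 11-000 11-101✓ 11-111✓ 110-00✓ 1100-0✓ 1101-1✓ 11010-✓ 1111-1✓
Round 2: --0100 -10-00 -100-0 -1010- 0-0-00 0-010- 010-0- 1--111 11-1-1
PIs = {--0100, -01010, -10-00, -100-0, -1010-, 0-0-00, 0-010-, 000011, 010-0-, 1--111, 1-1000, 10-100, 101-00, 1010-0, 11-000, 11-1-1}
Coverage chart:
  m0: 0-0-00 ←essential
  m3: 000011 ←essential
  m5: 0-010- ←essential
  m16: -10-00,-100-0,0-0-00,010-0-
  m17: 010-0- ←essential
  m18: -100-0 ←essential
  m20: --0100,-10-00,-1010-,0-0-00,0-010-,010-0-
  m21: -1010-,0-010-,010-0-
  m36: --0100,10-100
  m39: 1--111 ←essential
  m40: 1-1000,101-00,1010-0
  m42: -01010,1010-0
  m44: 10-100,101-00
  m47: 1--111 ←essential
  m48: -10-00,-100-0,11-000
  m52: --0100,-10-00,-1010-
  m53: -1010-,11-1-1
  m55: 1--111,11-1-1
  m61: 11-1-1 ←essential
  m63: 1--111,11-1-1
Essential: -100-0, 0-0-00, 0-010-, 000011, 010-0-, 1--111, 11-1-1
Petrick residual → --0100, -01010, 101-00
Min cover (10 terms): c'de'f' + b'cd'ef' + bc'd'f' + a'c'e'f' + a'c'de' + a'b'c'd'ef + a'bc'e' + adef + ab'ce'f' + abdf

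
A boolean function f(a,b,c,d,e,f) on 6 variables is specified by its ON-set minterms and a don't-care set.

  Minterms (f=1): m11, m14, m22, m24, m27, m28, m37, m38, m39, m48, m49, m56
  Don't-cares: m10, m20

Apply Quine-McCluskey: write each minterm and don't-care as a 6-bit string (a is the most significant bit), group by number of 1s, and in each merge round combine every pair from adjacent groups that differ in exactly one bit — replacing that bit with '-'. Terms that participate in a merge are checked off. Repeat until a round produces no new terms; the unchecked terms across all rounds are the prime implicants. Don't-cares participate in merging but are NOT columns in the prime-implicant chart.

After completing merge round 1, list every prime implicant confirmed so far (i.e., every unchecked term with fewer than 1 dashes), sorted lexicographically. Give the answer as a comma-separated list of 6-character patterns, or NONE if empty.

[col 0] 001010*, 001011*, 001110*, 010100*, 010110*, 011000*, 011011*, 011100*, 100101*, 100110*, 100111*, 110000*, 110001*, 111000*
[col 1] -11000, 0-1011, 001-10, 00101-, 01-100, 0101-0, 011-00, 1001-1, 10011-, 11-000, 11000-
Prime implicants: -11000, 0-1011, 001-10, 00101-, 01-100, 0101-0, 011-00, 1001-1, 10011-, 11-000, 11000-

NONE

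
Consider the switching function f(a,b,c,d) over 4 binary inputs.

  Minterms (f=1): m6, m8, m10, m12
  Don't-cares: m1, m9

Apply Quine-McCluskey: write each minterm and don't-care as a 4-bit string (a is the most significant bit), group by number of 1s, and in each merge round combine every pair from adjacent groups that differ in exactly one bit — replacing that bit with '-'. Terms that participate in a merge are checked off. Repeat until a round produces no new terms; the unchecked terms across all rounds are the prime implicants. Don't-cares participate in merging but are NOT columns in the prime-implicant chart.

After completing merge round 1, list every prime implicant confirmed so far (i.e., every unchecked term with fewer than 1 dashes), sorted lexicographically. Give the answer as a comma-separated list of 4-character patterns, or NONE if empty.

0110

Round 0: 0001✓ 0110 1000✓ 1001✓ 1010✓ 1100✓
Round 1: -001 1-00 10-0 100-
PIs = {-001, 0110, 1-00, 10-0, 100-}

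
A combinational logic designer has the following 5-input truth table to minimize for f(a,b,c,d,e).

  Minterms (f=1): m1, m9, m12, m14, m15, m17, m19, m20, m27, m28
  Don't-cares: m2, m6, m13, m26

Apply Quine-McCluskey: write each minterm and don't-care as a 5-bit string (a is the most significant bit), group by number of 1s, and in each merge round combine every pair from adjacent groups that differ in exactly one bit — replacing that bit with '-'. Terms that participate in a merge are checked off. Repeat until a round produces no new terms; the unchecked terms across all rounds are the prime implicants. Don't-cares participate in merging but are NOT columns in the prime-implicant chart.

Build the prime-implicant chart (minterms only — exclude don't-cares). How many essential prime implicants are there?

[col 0] 00001*, 00010*, 00110*, 01001*, 01100*, 01101*, 01110*, 01111*, 10001*, 10011*, 10100*, 11010*, 11011*, 11100*
[col 1] -0001, -1100, 0-001, 0-110, 00-10, 01-01, 011-0*, 011-1*, 0110-*, 0111-*, 1-011, 1-100, 100-1, 1101-
[col 2] 011--
Prime implicants: -0001, -1100, 0-001, 0-110, 00-10, 01-01, 011--, 1-011, 1-100, 100-1, 1101-
PI chart (minterm → PIs covering it):
  1 | -0001,0-001
  9 | 0-001,01-01
  12 | -1100,011--
  14 | 0-110,011--
  15 | 011--  (sole → essential)
  17 | -0001,100-1
  19 | 1-011,100-1
  20 | 1-100  (sole → essential)
  27 | 1-011,1101-
  28 | -1100,1-100
Essential prime implicants: 011--, 1-100

2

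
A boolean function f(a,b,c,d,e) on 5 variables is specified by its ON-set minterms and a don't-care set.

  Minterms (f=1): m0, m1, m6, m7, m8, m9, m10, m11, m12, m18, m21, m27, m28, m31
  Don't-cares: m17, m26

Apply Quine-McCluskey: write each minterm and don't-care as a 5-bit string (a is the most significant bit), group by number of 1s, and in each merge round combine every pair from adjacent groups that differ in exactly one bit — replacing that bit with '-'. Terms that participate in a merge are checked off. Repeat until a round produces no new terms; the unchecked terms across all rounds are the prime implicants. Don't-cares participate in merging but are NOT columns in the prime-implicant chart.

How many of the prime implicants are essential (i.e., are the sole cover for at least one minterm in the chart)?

size-2^0 implicants → 00000(✓)  00001(✓)  00110(✓)  00111(✓)  01000(✓)  01001(✓)  01010(✓)  01011(✓)  01100(✓)  10001(✓)  10010(✓)  10101(✓)  11010(✓)  11011(✓)  11100(✓)  11111(✓)
size-2^1 implicants → -0001  -1010(✓)  -1011(✓)  -1100  0-000(✓)  0-001(✓)  0000-(✓)  0011-  01-00  010-0(✓)  010-1(✓)  0100-(✓)  0101-(✓)  1-010  10-01  11-11  1101-(✓)
size-2^2 implicants → -101-  0-00-  010--
Unchecked terms (primes): -0001, -101-, -1100, 0-00-, 0011-, 01-00, 010--, 1-010, 10-01, 11-11
Minterm coverage:
  m0 ⊆ 0-00- [E]
  m1 ⊆ -0001,0-00-
  m6 ⊆ 0011- [E]
  m7 ⊆ 0011- [E]
  m8 ⊆ 0-00-,01-00,010--
  m9 ⊆ 0-00-,010--
  m10 ⊆ -101-,010--
  m11 ⊆ -101-,010--
  m12 ⊆ -1100,01-00
  m18 ⊆ 1-010 [E]
  m21 ⊆ 10-01 [E]
  m27 ⊆ -101-,11-11
  m28 ⊆ -1100 [E]
  m31 ⊆ 11-11 [E]
E = {-1100, 0-00-, 0011-, 1-010, 10-01, 11-11}

6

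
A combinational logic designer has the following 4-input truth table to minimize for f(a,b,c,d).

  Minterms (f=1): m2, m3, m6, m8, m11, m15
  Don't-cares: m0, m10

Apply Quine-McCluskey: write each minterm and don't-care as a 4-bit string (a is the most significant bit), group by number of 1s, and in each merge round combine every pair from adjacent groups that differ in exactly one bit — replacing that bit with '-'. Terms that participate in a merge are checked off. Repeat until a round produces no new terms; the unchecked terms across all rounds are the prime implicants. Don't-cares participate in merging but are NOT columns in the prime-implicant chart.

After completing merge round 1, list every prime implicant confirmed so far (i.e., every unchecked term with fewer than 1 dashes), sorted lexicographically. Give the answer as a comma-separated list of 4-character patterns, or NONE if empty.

Round 0: 0000✓ 0010✓ 0011✓ 0110✓ 1000✓ 1010✓ 1011✓ 1111✓
Round 1: -000✓ -010✓ -011✓ 0-10 00-0✓ 001-✓ 1-11 10-0✓ 101-✓
Round 2: -0-0 -01-
PIs = {-0-0, -01-, 0-10, 1-11}

NONE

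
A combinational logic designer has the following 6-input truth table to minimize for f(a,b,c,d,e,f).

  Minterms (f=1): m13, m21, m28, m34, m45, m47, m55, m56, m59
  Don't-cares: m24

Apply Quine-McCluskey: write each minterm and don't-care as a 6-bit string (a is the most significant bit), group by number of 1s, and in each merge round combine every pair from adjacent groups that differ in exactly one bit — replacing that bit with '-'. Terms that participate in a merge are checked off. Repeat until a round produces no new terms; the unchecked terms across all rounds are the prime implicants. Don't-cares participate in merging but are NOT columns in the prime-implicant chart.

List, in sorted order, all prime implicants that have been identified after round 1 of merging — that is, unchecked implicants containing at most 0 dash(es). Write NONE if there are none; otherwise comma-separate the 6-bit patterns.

size-2^0 implicants → 001101(✓)  010101  011000(✓)  011100(✓)  100010  101101(✓)  101111(✓)  110111  111000(✓)  111011
size-2^1 implicants → -01101  -11000  011-00  1011-1
Unchecked terms (primes): -01101, -11000, 010101, 011-00, 100010, 1011-1, 110111, 111011

010101, 100010, 110111, 111011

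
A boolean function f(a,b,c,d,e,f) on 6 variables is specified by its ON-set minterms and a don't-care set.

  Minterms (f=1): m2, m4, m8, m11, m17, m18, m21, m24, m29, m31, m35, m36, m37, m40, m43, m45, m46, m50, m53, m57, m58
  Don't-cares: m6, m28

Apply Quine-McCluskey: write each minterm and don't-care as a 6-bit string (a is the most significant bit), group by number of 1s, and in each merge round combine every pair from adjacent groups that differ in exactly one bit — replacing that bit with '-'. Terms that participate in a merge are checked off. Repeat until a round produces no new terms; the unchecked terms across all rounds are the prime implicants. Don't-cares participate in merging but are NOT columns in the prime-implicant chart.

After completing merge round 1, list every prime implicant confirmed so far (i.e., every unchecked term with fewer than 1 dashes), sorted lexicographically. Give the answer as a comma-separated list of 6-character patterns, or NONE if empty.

101110, 111001

size-2^0 implicants → 000010(✓)  000100(✓)  000110(✓)  001000(✓)  001011(✓)  010001(✓)  010010(✓)  010101(✓)  011000(✓)  011100(✓)  011101(✓)  011111(✓)  100011(✓)  100100(✓)  100101(✓)  101000(✓)  101011(✓)  101101(✓)  101110  110010(✓)  110101(✓)  111001  111010(✓)
size-2^1 implicants → -00100  -01000  -01011  -10010  -10101  0-0010  0-1000  000-10  0001-0  01-101  010-01  011-00  0111-1  01110-  1-0101  10-011  10-101  10010-  11-010
Unchecked terms (primes): -00100, -01000, -01011, -10010, -10101, 0-0010, 0-1000, 000-10, 0001-0, 01-101, 010-01, 011-00, 0111-1, 01110-, 1-0101, 10-011, 10-101, 10010-, 101110, 11-010, 111001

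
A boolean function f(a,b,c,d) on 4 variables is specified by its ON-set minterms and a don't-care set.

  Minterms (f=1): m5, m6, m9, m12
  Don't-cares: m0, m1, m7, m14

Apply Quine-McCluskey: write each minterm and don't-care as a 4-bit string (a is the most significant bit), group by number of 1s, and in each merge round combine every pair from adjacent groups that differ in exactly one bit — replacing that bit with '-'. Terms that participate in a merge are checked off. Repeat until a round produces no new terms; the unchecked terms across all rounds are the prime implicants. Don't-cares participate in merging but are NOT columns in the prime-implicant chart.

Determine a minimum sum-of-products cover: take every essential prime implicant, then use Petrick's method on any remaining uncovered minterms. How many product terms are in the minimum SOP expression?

[col 0] 0000*, 0001*, 0101*, 0110*, 0111*, 1001*, 1100*, 1110*
[col 1] -001, -110, 0-01, 000-, 01-1, 011-, 11-0
Prime implicants: -001, -110, 0-01, 000-, 01-1, 011-, 11-0
PI chart (minterm → PIs covering it):
  5 | 0-01,01-1
  6 | -110,011-
  9 | -001  (sole → essential)
  12 | 11-0  (sole → essential)
Essential prime implicants: -001, 11-0
Petrick residual → -110, 0-01
Minimum SOP uses 4 PIs: b'c'd + bcd' + a'c'd + abd'

4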